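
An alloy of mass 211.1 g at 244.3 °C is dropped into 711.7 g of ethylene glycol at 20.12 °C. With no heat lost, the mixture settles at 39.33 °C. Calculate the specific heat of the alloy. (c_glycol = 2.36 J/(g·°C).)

Taking heat into each body as positive, Σ m c ΔT = 0:
211.1×c×(39.33 − 244.3) + 711.7×2.36×(39.33 − 20.12) = 0
-43269 c = -32265
c = -32265/-43269 ≈ 0.7457 J/(g·°C)

c ≈ 0.746 J/(g·°C)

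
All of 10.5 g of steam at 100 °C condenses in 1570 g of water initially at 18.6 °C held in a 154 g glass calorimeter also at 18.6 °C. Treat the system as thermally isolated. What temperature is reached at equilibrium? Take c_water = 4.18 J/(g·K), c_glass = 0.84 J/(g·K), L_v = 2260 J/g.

T_f ≈ 22.7 °C

Sum of m c ΔT and latent-heat terms is zero:
condense steam: −10.5·2260 = −23730
  condensed water 100 °C→T: 43.89(T − 100)
  water warms: 1570·4.18·(T − 18.6) = 6562.6(T − 18.6)
  cup: 129.36(T − 18.6)
6735.8 T = 23730 + 4389 + 124470 = 152589
T ≈ 22.65 °C, under the boiling point, so the assumption holds.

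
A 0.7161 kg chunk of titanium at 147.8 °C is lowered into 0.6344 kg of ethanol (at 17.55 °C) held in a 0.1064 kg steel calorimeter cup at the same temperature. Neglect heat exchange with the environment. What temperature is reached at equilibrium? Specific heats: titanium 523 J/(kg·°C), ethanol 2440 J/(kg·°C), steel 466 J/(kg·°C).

T_f ≈ 42.3 °C

Setting the total heat transfer to zero:
0.7161×523×(T − 147.8) + 0.6344×2440×(T − 17.55) + 0.1064×466×(T − 17.55) = 0
374.52(T − 147.8) + 1547.9(T − 17.55) + 49.58(T − 17.55) = 0
1972 T = 83391
T = 83391/1972 ≈ 42.29 °C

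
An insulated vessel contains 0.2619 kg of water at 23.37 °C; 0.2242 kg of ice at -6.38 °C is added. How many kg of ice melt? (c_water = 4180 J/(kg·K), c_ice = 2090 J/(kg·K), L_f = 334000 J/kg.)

m_melted ≈ 0.0676 kg

Water can give up m c ΔT = 0.2619·4180·23.37 = 25584 J before reaching 0 °C.
Of that, 0.2242·2090·6.38 = 2989.5 J goes to bring the ice to 0 °C, leaving 22595 J.
To melt every bit of ice: 0.2242·334000 = 74883 J.
Since 22595 < 74883 J, not all the ice melts; equilibrium is at 0 °C.
Mass melted = 22595/334000 ≈ 0.06765 kg.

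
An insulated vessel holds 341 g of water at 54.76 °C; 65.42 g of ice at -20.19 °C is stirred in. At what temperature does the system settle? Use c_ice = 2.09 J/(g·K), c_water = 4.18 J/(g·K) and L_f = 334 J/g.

T_f ≈ 31.5 °C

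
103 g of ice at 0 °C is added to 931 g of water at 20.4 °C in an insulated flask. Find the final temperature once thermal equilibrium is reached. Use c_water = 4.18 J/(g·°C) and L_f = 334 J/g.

T_f ≈ 10.4 °C

Sum of m c ΔT and latent-heat terms is zero:
melt ice: 103×334 = 34402
  warm the meltwater: 430.54 T
  water: 3891.6(T − 20.4)
4322.1 T = 79388 − 34402 = 44986
T ≈ 10.41 °C (positive, so assuming full melt was valid).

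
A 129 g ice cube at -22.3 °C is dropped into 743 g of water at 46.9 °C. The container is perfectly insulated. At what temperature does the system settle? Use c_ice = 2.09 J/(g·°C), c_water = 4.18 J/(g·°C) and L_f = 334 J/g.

T_f ≈ 26.5 °C

Let T be the final temperature. ΣQ_i = 0:
warm ice to 0 °C: 129×2.09×(0 − (-22.3)) = 6012.3
  latent heat to melt: 129×334 = 43086
  warm the meltwater: 539.22 T
  water cools: 743×4.18×(T − 46.9) = 3105.7(T − 46.9)
3645 T = 145659 − 49098 = 96561
T ≈ 26.49 °C (positive, so assuming full melt was valid).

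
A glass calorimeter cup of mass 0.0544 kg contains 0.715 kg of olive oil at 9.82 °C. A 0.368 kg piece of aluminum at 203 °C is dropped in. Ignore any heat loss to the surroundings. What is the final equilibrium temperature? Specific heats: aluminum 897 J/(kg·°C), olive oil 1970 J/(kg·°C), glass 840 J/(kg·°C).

T_f ≈ 45.6 °C

T_f is the heat-capacity-weighted average of the initial temperatures:
T_f = (330.1×203 + 1408.5×9.82 + 45.7×9.82) / (330.1 + 1408.5 + 45.7)
    = 81290 / 1784.3 ≈ 45.56 °C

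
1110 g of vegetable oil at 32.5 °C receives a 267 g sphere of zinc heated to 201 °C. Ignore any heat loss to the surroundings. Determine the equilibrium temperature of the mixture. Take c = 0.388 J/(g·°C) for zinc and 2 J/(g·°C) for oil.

T_f ≈ 40.0 °C

Net heat exchanged in the isolated system is zero:
267·0.388·(T − 201) + 1110·2·(T − 32.5) = 0
103.6(T − 201) + 2220(T − 32.5) = 0
2323.6 T = 92973
T = 92973 / 2323.6 = 40 °C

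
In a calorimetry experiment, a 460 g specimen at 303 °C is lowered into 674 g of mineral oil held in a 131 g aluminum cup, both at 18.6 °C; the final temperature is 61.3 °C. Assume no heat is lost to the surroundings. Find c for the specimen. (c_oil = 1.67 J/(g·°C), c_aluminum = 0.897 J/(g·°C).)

c ≈ 0.477 J/(g·°C)

Energy conservation, ΣQ = 0:
460·c·(61.3 − 303) + 674·1.67·(61.3 − 18.6) + 131·0.897·(61.3 − 18.6) = 0
-111182 c = -53080
c = -53080/-111182 ≈ 0.4774 J/(g·°C)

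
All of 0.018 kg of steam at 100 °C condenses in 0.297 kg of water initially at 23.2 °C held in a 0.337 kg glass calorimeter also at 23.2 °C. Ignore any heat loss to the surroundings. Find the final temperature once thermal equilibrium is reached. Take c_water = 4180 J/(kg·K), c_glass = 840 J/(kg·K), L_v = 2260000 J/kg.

T_f ≈ 52.2 °C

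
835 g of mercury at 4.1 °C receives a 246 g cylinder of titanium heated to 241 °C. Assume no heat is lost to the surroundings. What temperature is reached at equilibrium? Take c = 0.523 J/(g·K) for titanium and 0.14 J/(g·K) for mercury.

Setting the total heat transfer to zero:
246*0.523*(T − 241) + 835*0.14*(T − 4.1) = 0
128.66(T − 241) + 116.9(T − 4.1) = 0
(128.66 + 116.9) T = 128.66*241 + 116.9*4.1
T = 31486 / 245.56 = 128 °C

T_f ≈ 128.2 °C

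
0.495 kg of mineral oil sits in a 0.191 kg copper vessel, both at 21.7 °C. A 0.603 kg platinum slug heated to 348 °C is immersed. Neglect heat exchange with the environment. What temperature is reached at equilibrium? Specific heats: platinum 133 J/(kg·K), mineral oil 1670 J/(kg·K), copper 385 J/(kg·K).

Taking heat into each body as positive, Σ m c ΔT = 0:
0.603*133*(T − 348) + 0.495*1670*(T − 21.7) + 0.191*385*(T − 21.7) = 0
(80.2 + 826.65 + 73.53) T = 80.2*348 + 826.65*21.7 + 73.53*21.7
T ≈ 48.39 °C

T_f ≈ 48.4 °C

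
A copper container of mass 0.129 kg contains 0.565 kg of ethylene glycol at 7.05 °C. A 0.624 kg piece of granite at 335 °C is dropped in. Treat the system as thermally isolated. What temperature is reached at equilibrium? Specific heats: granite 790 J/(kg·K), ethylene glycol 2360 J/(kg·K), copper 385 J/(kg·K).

Conservation of energy gives ΣQ = 0:
0.624×790×(T − 335) + 0.565×2360×(T − 7.05) + 0.129×385×(T − 7.05) = 0
492.96(T − 335) + 1333.4(T − 7.05) + 49.66(T − 7.05) = 0
1876 T = 174892
T = 174892 / 1876 = 93.2 °C

T_f ≈ 93.2 °C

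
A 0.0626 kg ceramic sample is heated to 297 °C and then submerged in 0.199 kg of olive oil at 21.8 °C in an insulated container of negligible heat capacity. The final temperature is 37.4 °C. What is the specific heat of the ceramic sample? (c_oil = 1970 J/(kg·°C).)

c ≈ 376 J/(kg·°C)

Heat lost by the ceramic sample = heat gained by the oil:
0.0626×c×(297 − 37.4) = 0.199×1970×(37.4 − 21.8)
16.25 c = 6115.7  ⇒  c ≈ 376.3 J/(kg·°C)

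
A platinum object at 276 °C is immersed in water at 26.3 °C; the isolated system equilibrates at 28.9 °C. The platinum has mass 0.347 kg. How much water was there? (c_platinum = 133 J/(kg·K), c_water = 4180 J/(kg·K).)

m ≈ 1.05 kg

Let T be the final temperature. ΣQ_i = 0:
0.347·133·(28.9 − 276) + m·4180·(28.9 − 26.3) = 0
10868 m = 11404
m = 11404/10868 ≈ 1.049 kg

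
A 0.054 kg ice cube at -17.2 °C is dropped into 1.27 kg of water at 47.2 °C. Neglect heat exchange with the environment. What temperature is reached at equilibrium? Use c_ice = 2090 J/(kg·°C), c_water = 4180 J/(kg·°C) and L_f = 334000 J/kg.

Energy conservation, ΣQ = 0:
ice -17.2→0 °C: 0.054·2090·17.2 = 1941.2; fusion: m_ice L_f = 0.054·334000 = 18036; meltwater 0→T: 0.054·4180·T = 225.72 T; water: 5308.6(T − 47.2)
5534.3 T = 250566 − 19977 = 230589
T ≈ 41.67 °C — above 0 °C, consistent with complete melting.

T_f ≈ 41.7 °C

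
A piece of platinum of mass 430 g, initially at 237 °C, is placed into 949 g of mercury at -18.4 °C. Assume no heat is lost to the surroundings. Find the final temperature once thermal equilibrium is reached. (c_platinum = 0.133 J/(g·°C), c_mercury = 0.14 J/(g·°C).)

T_f ≈ 58.5 °C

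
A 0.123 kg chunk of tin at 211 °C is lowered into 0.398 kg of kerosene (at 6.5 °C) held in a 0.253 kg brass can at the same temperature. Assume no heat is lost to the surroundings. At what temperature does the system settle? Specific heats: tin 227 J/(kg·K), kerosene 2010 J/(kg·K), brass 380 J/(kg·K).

T_f ≈ 12.7 °C

T_f is the heat-capacity-weighted average of the initial temperatures:
T_f = (27.92×211 + 799.98×6.5 + 96.14×6.5) / (27.92 + 799.98 + 96.14)
    = 11716 / 924.04 ≈ 12.68 °C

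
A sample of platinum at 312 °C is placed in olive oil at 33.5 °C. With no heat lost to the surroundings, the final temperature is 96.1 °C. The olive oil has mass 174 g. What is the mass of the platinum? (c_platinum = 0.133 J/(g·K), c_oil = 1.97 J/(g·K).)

Heat gained plus heat lost sum to zero:
m×0.133×(96.1 − 312) + 174×1.97×(96.1 − 33.5) = 0
-28.71 m = -21458
m = -21458/-28.71 ≈ 747.3 g

m ≈ 747 g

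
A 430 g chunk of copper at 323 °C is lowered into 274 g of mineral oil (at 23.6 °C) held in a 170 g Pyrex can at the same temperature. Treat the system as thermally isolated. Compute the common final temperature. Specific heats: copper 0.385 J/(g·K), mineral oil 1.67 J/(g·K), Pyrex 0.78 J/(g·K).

T_f ≈ 89.2 °C

T_f = Σ m_i c_i T_i / Σ m_i c_i:
T_f = (165.55·323 + 457.58·23.6 + 132.6·23.6) / (165.55 + 457.58 + 132.6)
    = 67401 / 755.73 ≈ 89.19 °C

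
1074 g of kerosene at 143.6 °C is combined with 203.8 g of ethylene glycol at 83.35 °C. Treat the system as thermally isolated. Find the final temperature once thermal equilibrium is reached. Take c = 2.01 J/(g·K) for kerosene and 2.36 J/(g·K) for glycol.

Set heat shed by the hot body equal to heat absorbed by the cold body:
1074*2.01*(143.6 − T) = 203.8*2.36*(T − 83.35)
2158.7(143.6 − T) = 480.97(T − 83.35)
2639.7 T = 350084  ⇒  T ≈ 132.62 °C

T_f ≈ 132.6 °C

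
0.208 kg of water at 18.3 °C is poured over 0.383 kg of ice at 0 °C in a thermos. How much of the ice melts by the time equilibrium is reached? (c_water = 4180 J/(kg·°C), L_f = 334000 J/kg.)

m_melted ≈ 0.0476 kg

Heat available from the water dropping to 0 °C: 0.208·4180·18.3 = 15911 J.
Fully melting the ice requires m_ice L_f = 0.383·334000 = 127922 J.
That's not enough to melt it all — equilibrium is at 0 °C with ice remaining.
m_melted·334000 = 15911  ⇒  m_melted ≈ 0.04764 kg.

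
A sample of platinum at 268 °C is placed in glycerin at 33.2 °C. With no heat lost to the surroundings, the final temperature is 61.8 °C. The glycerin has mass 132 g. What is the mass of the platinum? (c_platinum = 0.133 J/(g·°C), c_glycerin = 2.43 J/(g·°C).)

m ≈ 335 g

Heat gained plus heat lost sum to zero:
m·0.133·(61.8 − 268) + 132·2.43·(61.8 − 33.2) = 0
-27.42 m = -9173.7
m = -9173.7/-27.42 ≈ 334.5 g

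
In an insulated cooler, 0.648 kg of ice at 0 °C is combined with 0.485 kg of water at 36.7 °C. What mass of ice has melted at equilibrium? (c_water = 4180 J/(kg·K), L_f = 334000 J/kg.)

m_melted ≈ 0.223 kg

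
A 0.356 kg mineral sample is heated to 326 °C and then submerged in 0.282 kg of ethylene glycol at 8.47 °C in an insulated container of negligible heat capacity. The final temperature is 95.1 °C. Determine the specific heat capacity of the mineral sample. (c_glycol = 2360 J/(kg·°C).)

c ≈ 701 J/(kg·°C)

Heat lost by the mineral sample = heat gained by the glycol:
0.356·c·(326 − 95.1) = 0.282·2360·(95.1 − 8.47)
82.2 c = 57654  ⇒  c ≈ 701.4 J/(kg·°C)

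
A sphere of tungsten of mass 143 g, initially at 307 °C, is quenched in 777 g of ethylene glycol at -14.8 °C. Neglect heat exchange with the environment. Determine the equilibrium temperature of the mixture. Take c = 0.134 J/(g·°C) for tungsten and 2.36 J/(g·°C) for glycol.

With ΣQ=0 the equilibrium temperature is the m·c-weighted mean:
T_f = (19.16·307 + 1833.7·(-14.8)) / (19.16 + 1833.7)
    = -21256 / 1852.9 ≈ -11.47 °C

T_f ≈ -11.5 °C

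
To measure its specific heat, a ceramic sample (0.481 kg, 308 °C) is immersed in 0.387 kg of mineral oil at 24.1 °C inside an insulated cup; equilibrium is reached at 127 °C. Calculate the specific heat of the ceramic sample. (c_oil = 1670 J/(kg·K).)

c ≈ 764 J/(kg·K)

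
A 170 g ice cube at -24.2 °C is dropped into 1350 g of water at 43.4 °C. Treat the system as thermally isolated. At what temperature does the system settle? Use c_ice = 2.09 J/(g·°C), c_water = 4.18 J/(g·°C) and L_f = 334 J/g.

T_f ≈ 28.3 °C

Sum of m c ΔT and latent-heat terms is zero:
ice -24.2→0 °C: 170·2.09·24.2 = 8598.3
  melt ice: 170·334 = 56780
  meltwater 0→T: 170·4.18·T = 710.6 T
  water cools: 1350·4.18·(T − 43.4) = 5643(T − 43.4)
6353.6 T = 244906 − 65378 = 179528
T ≈ 28.26 °C. Since T > 0 °C, the all-ice-melts assumption holds.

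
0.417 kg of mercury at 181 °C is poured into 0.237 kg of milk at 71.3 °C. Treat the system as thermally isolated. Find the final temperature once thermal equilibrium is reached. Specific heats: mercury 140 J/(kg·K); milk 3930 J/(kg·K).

T_f ≈ 77.8 °C

|Q_mercury| = |Q_milk|:
0.417·140·(181 − T) = 0.237·3930·(T − 71.3)
58.38(181 − T) = 931.41(T − 71.3)
989.79 T = 76976  ⇒  T ≈ 77.77 °C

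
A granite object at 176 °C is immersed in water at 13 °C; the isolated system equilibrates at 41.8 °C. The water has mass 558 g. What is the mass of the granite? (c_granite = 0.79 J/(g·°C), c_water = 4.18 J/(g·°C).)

m ≈ 634 g

Heat lost by the granite = heat gained by the water:
m×0.79×(176 − 41.8) = 558×4.18×(41.8 − 13)
106.02 m = 67174  ⇒  m ≈ 633.6 g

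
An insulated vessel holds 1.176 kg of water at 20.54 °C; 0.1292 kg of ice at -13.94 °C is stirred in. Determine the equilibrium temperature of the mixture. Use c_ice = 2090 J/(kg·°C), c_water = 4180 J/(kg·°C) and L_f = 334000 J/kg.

T_f ≈ 9.9 °C

Energy conservation, ΣQ = 0:
ice -13.94→0 °C: 0.1292·2090·13.94 = 3764.2; fusion: m_ice L_f = 0.1292·334000 = 43153; warm the meltwater: 540.06 T; water cools: 1.176·4180·(T − 20.54) = 4915.7(T − 20.54)
5455.7 T = 100968 − 46917 = 54051
T ≈ 9.91 °C (positive, so assuming full melt was valid).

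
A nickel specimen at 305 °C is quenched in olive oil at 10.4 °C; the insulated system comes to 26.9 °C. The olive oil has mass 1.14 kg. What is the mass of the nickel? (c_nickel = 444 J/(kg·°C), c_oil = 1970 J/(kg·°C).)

Conservation of energy gives ΣQ = 0:
m×444×(26.9 − 305) + 1.14×1970×(26.9 − 10.4) = 0
-123476 m = -37056
m = -37056/-123476 ≈ 0.3001 kg

m ≈ 0.3 kg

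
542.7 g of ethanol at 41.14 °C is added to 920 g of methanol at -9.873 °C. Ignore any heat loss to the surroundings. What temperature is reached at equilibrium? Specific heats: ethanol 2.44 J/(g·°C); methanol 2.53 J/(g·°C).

T_f ≈ 8.6 °C

Heat lost by the ethanol equals heat gained by the methanol:
542.7·2.44·(41.14 − T) = 920·2.53·(T − (-9.873))
1324.2(41.14 − T) = 2327.6(T − (-9.873))
3651.8 T = 31497  ⇒  T ≈ 8.63 °C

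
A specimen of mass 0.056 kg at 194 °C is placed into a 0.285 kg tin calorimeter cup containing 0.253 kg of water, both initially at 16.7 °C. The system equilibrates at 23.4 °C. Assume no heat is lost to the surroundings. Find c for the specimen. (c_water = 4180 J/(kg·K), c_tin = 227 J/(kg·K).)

Let T be the final temperature. ΣQ_i = 0:
0.056·c·(23.4 − 194) + 0.253·4180·(23.4 − 16.7) + 0.285·227·(23.4 − 16.7) = 0
-9.554 c = -7519
c = -7519/-9.554 ≈ 787 J/(kg·K)

c ≈ 787 J/(kg·K)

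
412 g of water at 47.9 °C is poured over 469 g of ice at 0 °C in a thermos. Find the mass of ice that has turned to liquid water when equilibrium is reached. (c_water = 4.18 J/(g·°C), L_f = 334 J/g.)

m_melted ≈ 247 g

Heat available from the water dropping to 0 °C: 412·4.18·47.9 = 82491 J.
Fully melting the ice requires m_ice L_f = 469·334 = 156646 J.
Since 82491 < 156646 J, not all the ice melts; equilibrium is at 0 °C.
m_melt = 82491 / L_f = 247 g.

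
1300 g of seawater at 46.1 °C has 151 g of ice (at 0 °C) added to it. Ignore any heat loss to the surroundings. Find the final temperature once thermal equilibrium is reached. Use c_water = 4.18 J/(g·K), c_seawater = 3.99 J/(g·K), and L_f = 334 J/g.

T_f ≈ 32.4 °C

Let T be the final temperature. ΣQ_i = 0:
latent heat to melt: 151·334 = 50434; warm the meltwater: 631.18 T; seawater: 5187(T − 46.1)
5818.2 T = 239121 − 50434 = 188687
T ≈ 32.43 °C. Since T > 0 °C, the all-ice-melts assumption holds.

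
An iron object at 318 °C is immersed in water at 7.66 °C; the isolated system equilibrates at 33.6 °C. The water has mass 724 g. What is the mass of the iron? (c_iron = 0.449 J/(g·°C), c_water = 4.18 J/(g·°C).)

m ≈ 615 g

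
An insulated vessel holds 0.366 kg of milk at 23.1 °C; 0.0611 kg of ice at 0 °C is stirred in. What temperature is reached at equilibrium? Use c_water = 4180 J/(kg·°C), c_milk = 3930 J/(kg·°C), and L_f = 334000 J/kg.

T_f ≈ 7.6 °C

Net heat exchanged in the isolated system is zero:
melt ice: 0.0611·334000 = 20407
  warm the meltwater: 255.4 T
  milk: 1438.4(T − 23.1)
1693.8 T = 33227 − 20407 = 12819
T ≈ 7.57 °C. Since T > 0 °C, the all-ice-melts assumption holds.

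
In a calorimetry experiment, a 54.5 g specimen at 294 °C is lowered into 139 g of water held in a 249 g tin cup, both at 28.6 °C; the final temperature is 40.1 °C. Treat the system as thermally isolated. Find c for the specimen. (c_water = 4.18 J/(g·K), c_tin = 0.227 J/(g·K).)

Taking heat into each body as positive, Σ m c ΔT = 0:
54.5·c·(40.1 − 294) + 139·4.18·(40.1 − 28.6) + 249·0.227·(40.1 − 28.6) = 0
-13838 c = -7331.7
c = -7331.7/-13838 ≈ 0.5298 J/(g·K)

c ≈ 0.53 J/(g·K)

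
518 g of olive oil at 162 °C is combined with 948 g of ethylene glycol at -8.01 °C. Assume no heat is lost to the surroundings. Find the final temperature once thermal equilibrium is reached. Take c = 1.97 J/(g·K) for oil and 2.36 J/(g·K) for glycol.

Taking heat into each body as positive, Σ m c ΔT = 0:
518*1.97*(T − 162) + 948*2.36*(T − (-8.01)) = 0
1020.5(T − 162) + 2237.3(T − (-8.01)) = 0
3257.7 T = 147394
T = 147394 / 3257.7 = 45.2 °C

T_f ≈ 45.2 °C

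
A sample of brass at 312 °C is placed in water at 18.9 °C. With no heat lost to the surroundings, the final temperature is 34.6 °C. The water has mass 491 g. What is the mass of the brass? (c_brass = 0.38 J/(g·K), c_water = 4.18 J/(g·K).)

m ≈ 306 g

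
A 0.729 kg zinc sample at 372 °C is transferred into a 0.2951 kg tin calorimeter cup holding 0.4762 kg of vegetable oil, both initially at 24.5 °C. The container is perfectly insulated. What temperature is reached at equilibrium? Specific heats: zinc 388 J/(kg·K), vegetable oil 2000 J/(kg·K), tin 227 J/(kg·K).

T_f ≈ 100.0 °C

Taking heat into each body as positive, Σ m c ΔT = 0:
0.729·388·(T − 372) + 0.4762·2000·(T − 24.5) + 0.2951·227·(T − 24.5) = 0
282.85(T − 372) + 952.4(T − 24.5) + 66.99(T − 24.5) = 0
(282.85 + 952.4 + 66.99) T = 282.85·372 + 952.4·24.5 + 66.99·24.5
T ≈ 99.98 °C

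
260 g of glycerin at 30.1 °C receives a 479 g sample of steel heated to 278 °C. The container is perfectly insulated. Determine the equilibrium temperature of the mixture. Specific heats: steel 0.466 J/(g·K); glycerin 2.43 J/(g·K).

Setting the total heat transfer to zero:
479*0.466*(T − 278) + 260*2.43*(T − 30.1) = 0
223.21(T − 278) + 631.8(T − 30.1) = 0
855.01 T = 81071
T = 81071 / 855.01 = 94.8 °C

T_f ≈ 94.8 °C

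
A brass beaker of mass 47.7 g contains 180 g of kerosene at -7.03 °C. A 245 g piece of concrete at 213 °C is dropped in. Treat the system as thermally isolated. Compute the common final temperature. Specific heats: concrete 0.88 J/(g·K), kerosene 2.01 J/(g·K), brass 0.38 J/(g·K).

T_f ≈ 72.6 °C

Conservation of energy gives ΣQ = 0:
245·0.88·(T − 213) + 180·2.01·(T − (-7.03)) + 47.7·0.38·(T − (-7.03)) = 0
595.53 T = 43252
T = 43252 / 595.53 = 72.6 °C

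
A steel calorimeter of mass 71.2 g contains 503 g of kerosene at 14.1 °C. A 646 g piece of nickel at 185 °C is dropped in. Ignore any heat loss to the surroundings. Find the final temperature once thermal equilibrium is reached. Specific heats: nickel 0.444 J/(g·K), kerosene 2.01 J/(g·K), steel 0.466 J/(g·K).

T_f ≈ 50.9 °C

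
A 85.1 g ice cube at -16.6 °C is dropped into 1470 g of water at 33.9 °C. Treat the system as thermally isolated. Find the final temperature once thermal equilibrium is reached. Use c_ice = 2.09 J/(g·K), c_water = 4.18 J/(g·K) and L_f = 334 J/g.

Setting the total heat transfer to zero:
warm ice to 0 °C: 85.1·2.09·(0 − (-16.6)) = 2952.5; latent heat to melt: 85.1·334 = 28423; warm the meltwater: 355.72 T; water cools: 1470·4.18·(T − 33.9) = 6144.6(T − 33.9)
6500.3 T = 208302 − 31376 = 176926
T ≈ 27.22 °C — above 0 °C, consistent with complete melting.

T_f ≈ 27.2 °C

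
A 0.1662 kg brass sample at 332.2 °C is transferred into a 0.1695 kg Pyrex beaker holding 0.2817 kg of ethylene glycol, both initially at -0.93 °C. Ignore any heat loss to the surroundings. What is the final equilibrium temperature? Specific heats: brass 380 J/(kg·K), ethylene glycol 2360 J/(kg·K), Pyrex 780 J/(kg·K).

T_f ≈ 23.5 °C

Conservation of energy gives ΣQ = 0:
0.1662·380·(T − 332.2) + 0.2817·2360·(T − (-0.93)) + 0.1695·780·(T − (-0.93)) = 0
63.16(T − 332.2) + 664.81(T − (-0.93)) + 132.21(T − (-0.93)) = 0
(63.16 + 664.81 + 132.21) T = 63.16·332.2 + 664.81·(-0.93) + 132.21·(-0.93)
T ≈ 23.53 °C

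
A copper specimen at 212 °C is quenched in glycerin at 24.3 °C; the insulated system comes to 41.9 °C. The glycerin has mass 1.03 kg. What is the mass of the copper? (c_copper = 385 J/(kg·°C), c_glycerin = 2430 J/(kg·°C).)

m ≈ 0.673 kg

|Q_copper| = |Q_glycerin|:
m·385·(212 − 41.9) = 1.03·2430·(41.9 − 24.3)
65488 m = 44051  ⇒  m ≈ 0.6727 kg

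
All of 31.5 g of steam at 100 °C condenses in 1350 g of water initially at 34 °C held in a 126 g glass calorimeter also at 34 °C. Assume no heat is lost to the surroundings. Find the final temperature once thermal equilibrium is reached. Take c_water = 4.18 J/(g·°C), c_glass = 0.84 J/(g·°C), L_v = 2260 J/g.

Setting the total heat transfer to zero:
steam→water at 100 °C releases m L_v = 31.5·2260 = 71190; condensed water 100 °C→T: 131.67(T − 100); water warms: 1350·4.18·(T − 34) = 5643(T − 34); glass cup: 126·0.84·(T − 34) = 105.84(T − 34)
5880.5 T = 71190 + 13167 + 195461 = 279818
T ≈ 47.58 °C (< 100 °C, so full condensation is consistent).

T_f ≈ 47.6 °C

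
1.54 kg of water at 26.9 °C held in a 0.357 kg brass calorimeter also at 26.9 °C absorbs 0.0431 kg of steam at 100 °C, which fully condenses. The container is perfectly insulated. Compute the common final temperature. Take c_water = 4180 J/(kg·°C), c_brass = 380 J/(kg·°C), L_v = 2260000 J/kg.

Taking heat into each body as positive, Σ m c ΔT = 0:
steam→water at 100 °C releases m L_v = 0.0431·2260000 = 97406
  condensate cools 100→T: 0.0431·4180·(T − 100) = 180.16(T − 100)
  water warms: 1.54·4180·(T − 26.9) = 6437.2(T − 26.9)
  cup: 135.66(T − 26.9)
6753 T = 97406 + 18016 + 176810 = 292232
T ≈ 43.27 °C — below 100 °C, confirming all the steam condensed.

T_f ≈ 43.3 °C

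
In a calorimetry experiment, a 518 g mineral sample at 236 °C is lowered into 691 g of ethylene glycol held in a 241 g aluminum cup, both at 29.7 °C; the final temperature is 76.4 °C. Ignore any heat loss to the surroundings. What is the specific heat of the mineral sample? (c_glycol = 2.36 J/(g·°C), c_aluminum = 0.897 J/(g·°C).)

c ≈ 1.04 J/(g·°C)

Net heat exchanged in the isolated system is zero:
518·c·(76.4 − 236) + 691·2.36·(76.4 − 29.7) + 241·0.897·(76.4 − 29.7) = 0
-82673 c = -86252
c = -86252/-82673 ≈ 1.043 J/(g·°C)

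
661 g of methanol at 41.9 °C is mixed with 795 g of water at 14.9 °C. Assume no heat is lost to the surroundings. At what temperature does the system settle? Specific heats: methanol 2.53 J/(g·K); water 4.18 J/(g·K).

T_f ≈ 23.9 °C

Let T be the final temperature. ΣQ_i = 0:
661×2.53×(T − 41.9) + 795×4.18×(T − 14.9) = 0
1672.3(T − 41.9) + 3323.1(T − 14.9) = 0
4995.4 T = 119585
T ≈ 23.94 °C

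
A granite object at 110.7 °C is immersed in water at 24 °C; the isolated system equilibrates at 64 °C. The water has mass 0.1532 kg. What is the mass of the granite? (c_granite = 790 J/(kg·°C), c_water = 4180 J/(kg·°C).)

Heat lost by the granite = heat gained by the water:
m·790·(110.7 − 64) = 0.1532·4180·(64 − 24)
36893 m = 25615  ⇒  m ≈ 0.6943 kg

m ≈ 0.694 kg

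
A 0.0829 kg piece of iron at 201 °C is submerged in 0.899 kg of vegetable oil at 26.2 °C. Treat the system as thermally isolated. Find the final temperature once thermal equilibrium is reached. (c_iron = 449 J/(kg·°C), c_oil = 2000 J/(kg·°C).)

T_f ≈ 29.7 °C

Energy conservation, ΣQ = 0:
0.0829·449·(T − 201) + 0.899·2000·(T − 26.2) = 0
37.22(T − 201) + 1798(T − 26.2) = 0
1835.2 T = 54589
T = 54589/1835.2 ≈ 29.75 °C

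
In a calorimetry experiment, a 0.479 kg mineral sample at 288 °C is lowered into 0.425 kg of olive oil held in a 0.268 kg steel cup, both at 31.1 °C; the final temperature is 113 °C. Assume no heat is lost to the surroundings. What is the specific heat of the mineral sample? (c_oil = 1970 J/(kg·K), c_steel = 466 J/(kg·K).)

Setting the total heat transfer to zero:
0.479·c·(113 − 288) + 0.425·1970·(113 − 31.1) + 0.268·466·(113 − 31.1) = 0
-83.83 c = -78799
c = -78799/-83.83 ≈ 940 J/(kg·K)

c ≈ 940 J/(kg·K)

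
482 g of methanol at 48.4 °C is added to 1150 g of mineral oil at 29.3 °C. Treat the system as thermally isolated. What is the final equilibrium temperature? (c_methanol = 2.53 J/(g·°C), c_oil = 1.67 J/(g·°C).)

T_f ≈ 36.7 °C

Energy conservation, ΣQ = 0:
482*2.53*(T − 48.4) + 1150*1.67*(T − 29.3) = 0
(1219.5 + 1920.5) T = 1219.5*48.4 + 1920.5*29.3
T ≈ 36.72 °C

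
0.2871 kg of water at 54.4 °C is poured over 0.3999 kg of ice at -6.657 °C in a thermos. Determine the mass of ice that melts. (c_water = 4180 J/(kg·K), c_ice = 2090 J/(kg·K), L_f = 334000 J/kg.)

m_melted ≈ 0.179 kg

Water can give up m c ΔT = 0.2871·4180·54.4 = 65284 J before reaching 0 °C.
Warming the ice to 0 °C takes 0.3999·2090·6.657 = 5563.9 J, leaving 59720 J for melting.
To melt every bit of ice: 0.3999·334000 = 133567 J.
Since 59720 < 133567 J, not all the ice melts; equilibrium is at 0 °C.
Mass melted = 59720/334000 ≈ 0.1788 kg.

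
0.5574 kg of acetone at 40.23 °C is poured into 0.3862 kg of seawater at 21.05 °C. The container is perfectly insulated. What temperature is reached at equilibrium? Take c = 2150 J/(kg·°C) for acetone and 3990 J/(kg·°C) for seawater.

T_f = Σ m_i c_i T_i / Σ m_i c_i:
T_f = (1198.4×40.23 + 1540.9×21.05) / (1198.4 + 1540.9)
    = 80649 / 2739.3 ≈ 29.44 °C

T_f ≈ 29.4 °C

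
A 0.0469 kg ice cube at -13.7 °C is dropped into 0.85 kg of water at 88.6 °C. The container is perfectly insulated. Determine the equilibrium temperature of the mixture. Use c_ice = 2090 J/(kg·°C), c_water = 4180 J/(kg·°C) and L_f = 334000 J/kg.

T_f ≈ 79.4 °C

Energy balance with sensible and latent terms:
warm ice to 0 °C: 0.0469×2090×(0 − (-13.7)) = 1342.9; fusion: m_ice L_f = 0.0469×334000 = 15665; meltwater 0→T: 0.0469×4180×T = 196.04 T; water: 3553(T − 88.6)
3749 T = 314796 − 17007 = 297788
T ≈ 79.43 °C — above 0 °C, consistent with complete melting.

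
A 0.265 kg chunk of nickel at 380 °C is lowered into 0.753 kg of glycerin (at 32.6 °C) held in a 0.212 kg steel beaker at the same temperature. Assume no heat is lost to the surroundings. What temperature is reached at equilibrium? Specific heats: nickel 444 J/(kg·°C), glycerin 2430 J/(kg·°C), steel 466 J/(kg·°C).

T_f ≈ 52.6 °C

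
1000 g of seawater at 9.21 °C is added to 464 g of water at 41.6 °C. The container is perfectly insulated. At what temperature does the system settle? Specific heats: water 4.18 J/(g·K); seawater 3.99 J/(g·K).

Let T be the final temperature. ΣQ_i = 0:
464×4.18×(T − 41.6) + 1000×3.99×(T − 9.21) = 0
(1939.5 + 3990) T = 1939.5×41.6 + 3990×9.21
T = 117432 / 5929.5 = 19.8 °C

T_f ≈ 19.8 °C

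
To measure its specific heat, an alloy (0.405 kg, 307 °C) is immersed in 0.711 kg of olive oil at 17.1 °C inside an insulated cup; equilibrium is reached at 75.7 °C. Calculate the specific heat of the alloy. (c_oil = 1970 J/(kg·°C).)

Heat gained plus heat lost sum to zero:
0.405×c×(75.7 − 307) + 0.711×1970×(75.7 − 17.1) = 0
-93.68 c = -82079
c = -82079/-93.68 ≈ 876.2 J/(kg·°C)

c ≈ 876 J/(kg·°C)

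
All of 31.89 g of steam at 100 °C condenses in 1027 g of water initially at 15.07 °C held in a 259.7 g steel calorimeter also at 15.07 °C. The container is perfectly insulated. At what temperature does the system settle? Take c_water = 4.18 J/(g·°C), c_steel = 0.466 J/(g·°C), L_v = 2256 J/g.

Taking heat into each body as positive, Σ m c ΔT = 0:
steam→water at 100 °C releases m L_v = 31.89×2256 = 71944; condensate cools 100→T: 31.89×4.18×(T − 100) = 133.3(T − 100); water warms: 1027×4.18×(T − 15.07) = 4292.9(T − 15.07); cup: 121.02(T − 15.07)
4547.2 T = 71944 + 13330 + 66517 = 151791
T ≈ 33.38 °C (< 100 °C, so full condensation is consistent).

T_f ≈ 33.4 °C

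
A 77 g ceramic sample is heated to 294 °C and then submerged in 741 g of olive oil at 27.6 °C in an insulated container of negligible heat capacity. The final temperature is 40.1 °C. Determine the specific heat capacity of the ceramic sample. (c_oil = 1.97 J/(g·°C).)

c ≈ 0.933 J/(g·°C)

Conservation of energy gives ΣQ = 0:
77×c×(40.1 − 294) + 741×1.97×(40.1 − 27.6) = 0
-19550 c = -18247
c = -18247/-19550 ≈ 0.9333 J/(g·°C)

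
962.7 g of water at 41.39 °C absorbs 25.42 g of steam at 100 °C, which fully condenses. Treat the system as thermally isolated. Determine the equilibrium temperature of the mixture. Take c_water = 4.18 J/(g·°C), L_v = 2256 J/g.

T_f ≈ 56.8 °C

Taking heat into each body as positive, Σ m c ΔT = 0:
condense steam: −25.42·2256 = −57348; condensed water 100 °C→T: 106.26(T − 100); original water: 4024.1(T − 41.39)
4130.3 T = 57348 + 10626 + 166557 = 234530
T ≈ 56.78 °C, under the boiling point, so the assumption holds.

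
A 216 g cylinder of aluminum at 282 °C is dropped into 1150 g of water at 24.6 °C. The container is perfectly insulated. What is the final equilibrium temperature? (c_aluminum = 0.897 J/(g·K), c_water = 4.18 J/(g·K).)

T_f ≈ 34.6 °C

Set heat shed by the hot body equal to heat absorbed by the cold body:
216×0.897×(282 − T) = 1150×4.18×(T − 24.6)
193.75(282 − T) = 4807(T − 24.6)
5000.8 T = 172890  ⇒  T ≈ 34.57 °C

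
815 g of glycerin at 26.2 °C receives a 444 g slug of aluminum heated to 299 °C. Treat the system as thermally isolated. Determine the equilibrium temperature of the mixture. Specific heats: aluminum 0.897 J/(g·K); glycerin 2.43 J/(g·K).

T_f ≈ 71.9 °C

Set heat shed by the hot body equal to heat absorbed by the cold body:
444×0.897×(299 − T) = 815×2.43×(T − 26.2)
398.27(299 − T) = 1980.5(T − 26.2)
2378.7 T = 170970  ⇒  T ≈ 71.87 °C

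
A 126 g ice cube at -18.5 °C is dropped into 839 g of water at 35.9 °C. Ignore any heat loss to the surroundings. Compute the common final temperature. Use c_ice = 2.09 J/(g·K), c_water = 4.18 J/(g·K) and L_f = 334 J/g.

T_f ≈ 19.6 °C

Conservation of energy gives ΣQ = 0:
warm ice to 0 °C: 126·2.09·(0 − (-18.5)) = 4871.8; latent heat to melt: 126·334 = 42084; warm the meltwater: 526.68 T; water cools: 839·4.18·(T − 35.9) = 3507(T − 35.9)
4033.7 T = 125902 − 46956 = 78946
T ≈ 19.57 °C. Since T > 0 °C, the all-ice-melts assumption holds.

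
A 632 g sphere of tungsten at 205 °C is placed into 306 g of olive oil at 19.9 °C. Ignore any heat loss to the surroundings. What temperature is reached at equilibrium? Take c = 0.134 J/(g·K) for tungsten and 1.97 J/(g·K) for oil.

T_f = Σ m_i c_i T_i / Σ m_i c_i:
T_f = (84.69·205 + 602.82·19.9) / (84.69 + 602.82)
    = 29357 / 687.51 ≈ 42.70 °C

T_f ≈ 42.7 °C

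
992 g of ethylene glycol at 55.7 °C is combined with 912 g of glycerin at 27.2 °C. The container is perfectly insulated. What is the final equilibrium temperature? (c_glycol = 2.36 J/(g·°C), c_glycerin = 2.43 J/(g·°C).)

T_f ≈ 41.8 °C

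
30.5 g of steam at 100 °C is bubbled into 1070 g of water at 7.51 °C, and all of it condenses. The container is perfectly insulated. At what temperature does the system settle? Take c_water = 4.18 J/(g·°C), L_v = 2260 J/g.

T_f ≈ 25.1 °C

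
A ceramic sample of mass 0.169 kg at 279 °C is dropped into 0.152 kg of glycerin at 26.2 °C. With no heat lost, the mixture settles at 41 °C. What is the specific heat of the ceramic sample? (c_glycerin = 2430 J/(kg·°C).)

c ≈ 136 J/(kg·°C)

Taking heat into each body as positive, Σ m c ΔT = 0:
0.169×c×(41 − 279) + 0.152×2430×(41 − 26.2) = 0
-40.22 c = -5466.5
c = -5466.5/-40.22 ≈ 135.9 J/(kg·°C)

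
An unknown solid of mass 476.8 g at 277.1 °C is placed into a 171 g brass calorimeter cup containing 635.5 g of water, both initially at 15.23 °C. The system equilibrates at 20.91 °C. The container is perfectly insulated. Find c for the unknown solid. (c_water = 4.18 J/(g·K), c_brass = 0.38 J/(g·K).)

c ≈ 0.127 J/(g·K)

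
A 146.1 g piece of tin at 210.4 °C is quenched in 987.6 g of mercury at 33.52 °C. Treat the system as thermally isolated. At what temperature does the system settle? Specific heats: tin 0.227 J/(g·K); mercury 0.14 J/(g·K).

T_f ≈ 67.7 °C

Net heat exchanged in the isolated system is zero:
146.1×0.227×(T − 210.4) + 987.6×0.14×(T − 33.52) = 0
33.16(T − 210.4) + 138.26(T − 33.52) = 0
171.43 T = 11612
T = 11612 / 171.43 = 67.7 °C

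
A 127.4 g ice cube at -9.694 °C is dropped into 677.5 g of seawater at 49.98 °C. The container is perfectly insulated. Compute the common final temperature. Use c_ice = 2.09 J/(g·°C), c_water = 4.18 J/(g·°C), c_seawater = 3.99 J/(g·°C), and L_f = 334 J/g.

Conservation of energy gives ΣQ = 0:
ice -9.694→0 °C: 127.4×2.09×9.694 = 2581.2
  melt ice: 127.4×334 = 42552
  meltwater 0→T: 127.4×4.18×T = 532.53 T
  seawater cools: 677.5×3.99×(T − 49.98) = 2703.2(T − 49.98)
3235.8 T = 135107 − 45133 = 89974
T ≈ 27.81 °C. Since T > 0 °C, the all-ice-melts assumption holds.

T_f ≈ 27.8 °C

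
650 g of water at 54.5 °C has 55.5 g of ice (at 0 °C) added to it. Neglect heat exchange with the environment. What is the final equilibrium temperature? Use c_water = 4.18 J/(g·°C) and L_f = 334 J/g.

Taking heat into each body as positive, Σ m c ΔT = 0:
melt ice: 55.5·334 = 18537
  warm the meltwater: 231.99 T
  water cools: 650·4.18·(T − 54.5) = 2717(T − 54.5)
2949 T = 148076 − 18537 = 129540
T ≈ 43.93 °C (positive, so assuming full melt was valid).

T_f ≈ 43.9 °C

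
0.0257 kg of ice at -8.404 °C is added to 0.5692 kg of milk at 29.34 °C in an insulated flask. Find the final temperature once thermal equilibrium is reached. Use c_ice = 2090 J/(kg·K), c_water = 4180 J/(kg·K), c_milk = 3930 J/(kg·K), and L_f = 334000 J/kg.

Heat gained plus heat lost sum to zero:
warm ice to 0 °C: 0.0257·2090·(0 − (-8.404)) = 451.4
  latent heat to melt: 0.0257·334000 = 8583.8
  meltwater 0→T: 0.0257·4180·T = 107.43 T
  milk: 2237(T − 29.34)
2344.4 T = 65632 − 9035.2 = 56597
T ≈ 24.14 °C. Since T > 0 °C, the all-ice-melts assumption holds.

T_f ≈ 24.1 °C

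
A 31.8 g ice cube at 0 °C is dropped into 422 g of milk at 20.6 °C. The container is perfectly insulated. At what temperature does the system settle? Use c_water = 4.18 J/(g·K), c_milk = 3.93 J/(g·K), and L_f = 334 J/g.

T_f ≈ 13.1 °C

Sum of m c ΔT and latent-heat terms is zero:
melt ice: 31.8×334 = 10621; warm the meltwater: 132.92 T; milk cools: 422×3.93×(T − 20.6) = 1658.5(T − 20.6)
1791.4 T = 34164 − 10621 = 23543
T ≈ 13.14 °C. Since T > 0 °C, the all-ice-melts assumption holds.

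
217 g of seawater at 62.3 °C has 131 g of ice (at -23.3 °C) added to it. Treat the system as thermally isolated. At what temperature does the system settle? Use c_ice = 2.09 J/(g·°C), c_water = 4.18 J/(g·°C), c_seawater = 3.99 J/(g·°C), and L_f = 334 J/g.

T_f ≈ 2.7 °C

Setting the total heat transfer to zero:
ice -23.3→0 °C: 131×2.09×23.3 = 6379.3
  fusion: m_ice L_f = 131×334 = 43754
  meltwater 0→T: 131×4.18×T = 547.58 T
  seawater cools: 217×3.99×(T − 62.3) = 865.83(T − 62.3)
1413.4 T = 53941 − 50133 = 3807.9
T ≈ 2.69 °C (positive, so assuming full melt was valid).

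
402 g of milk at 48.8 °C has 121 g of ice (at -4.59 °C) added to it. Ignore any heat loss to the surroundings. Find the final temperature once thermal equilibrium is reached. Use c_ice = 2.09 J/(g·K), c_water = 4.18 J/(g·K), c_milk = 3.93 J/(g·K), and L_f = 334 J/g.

Energy conservation, ΣQ = 0:
warm ice to 0 °C: 121·2.09·(0 − (-4.59)) = 1160.8
  fusion: m_ice L_f = 121·334 = 40414
  meltwater 0→T: 121·4.18·T = 505.78 T
  milk: 1579.9(T − 48.8)
2085.6 T = 77097 − 41575 = 35522
T ≈ 17.03 °C. Since T > 0 °C, the all-ice-melts assumption holds.

T_f ≈ 17.0 °C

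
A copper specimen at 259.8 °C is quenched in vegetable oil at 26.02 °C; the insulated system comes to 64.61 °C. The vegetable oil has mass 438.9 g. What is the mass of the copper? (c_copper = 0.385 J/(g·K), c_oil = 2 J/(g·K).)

Heat gained plus heat lost sum to zero:
m×0.385×(64.61 − 259.8) + 438.9×2×(64.61 − 26.02) = 0
-75.15 m = -33874
m = -33874/-75.15 ≈ 450.8 g

m ≈ 451 g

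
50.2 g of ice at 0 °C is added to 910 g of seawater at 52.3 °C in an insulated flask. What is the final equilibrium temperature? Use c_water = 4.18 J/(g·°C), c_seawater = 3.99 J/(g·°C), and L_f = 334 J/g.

Setting the total heat transfer to zero:
latent heat to melt: 50.2×334 = 16767; meltwater 0→T: 50.2×4.18×T = 209.84 T; seawater: 3630.9(T − 52.3)
3840.7 T = 189896 − 16767 = 173129
T ≈ 45.08 °C (positive, so assuming full melt was valid).

T_f ≈ 45.1 °C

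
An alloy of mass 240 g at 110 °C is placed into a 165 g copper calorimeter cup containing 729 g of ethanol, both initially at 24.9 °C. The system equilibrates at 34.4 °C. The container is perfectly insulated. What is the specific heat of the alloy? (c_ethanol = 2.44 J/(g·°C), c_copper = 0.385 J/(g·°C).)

c ≈ 0.965 J/(g·°C)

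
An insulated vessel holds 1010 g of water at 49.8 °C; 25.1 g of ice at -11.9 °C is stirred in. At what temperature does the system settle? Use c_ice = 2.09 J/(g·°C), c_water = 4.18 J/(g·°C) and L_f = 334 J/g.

Energy balance with sensible and latent terms:
warm ice to 0 °C: 25.1×2.09×(0 − (-11.9)) = 624.26
  melt ice: 25.1×334 = 8383.4
  meltwater 0→T: 25.1×4.18×T = 104.92 T
  water: 4221.8(T − 49.8)
4326.7 T = 210246 − 9007.7 = 201238
T ≈ 46.51 °C (positive, so assuming full melt was valid).

T_f ≈ 46.5 °C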